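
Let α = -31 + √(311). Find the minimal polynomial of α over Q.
m_α(x) = x^2 + 62x + 650

From α + 31 = √(311), squaring gives (α + 31)^2 = 311, i.e. α^2 + 62α + 961 = 311, so α^2 + 62α + 650 = 0. The discriminant of x^2 + 62x + 650 is (62)^2 - 4·(650) = 3844 - 2600 = 1244, and 4·(311) is not a perfect square in Q since 311 is squarefree and ≠ 1. Hence x^2 + 62x + 650 is irreducible over Q and is the minimal polynomial of α.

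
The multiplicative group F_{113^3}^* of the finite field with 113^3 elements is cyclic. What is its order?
|F_{113^3}^*| = 1442896

F_{113^3} has 113^3 = 1442897 elements; its multiplicative group consists of all nonzero elements, so |F_{113^3}^*| = 1442897 - 1 = 1442896. (It is cyclic since any finite subgroup of the multiplicative group of a field is cyclic.)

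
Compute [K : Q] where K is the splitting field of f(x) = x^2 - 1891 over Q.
[K : Q] = 2

f(x) = x^2 - 1891 factors as (x - √1891)(x + √1891). The splitting field is K = Q(√1891). Since 1891 is squarefree and > 1, it is not a perfect square, so x^2 - 1891 is irreducible over Q and [Q(√1891) : Q] = 2. Hence [K : Q] = 2.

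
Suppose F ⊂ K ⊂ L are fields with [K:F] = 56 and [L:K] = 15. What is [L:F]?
[L:F] = 840

The tower law says that for any tower of field extensions F ⊂ K ⊂ L with finite degrees, [L:F] = [L:K] · [K:F]. Here this gives [L:F] = 15 · 56 = 840.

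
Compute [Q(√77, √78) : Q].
[Q(√77, √78) : Q] = 4

[Q(√77):Q] = 2 (min poly x^2 - 77, irreducible since 77 is squarefree > 1). For the top step, suppose √78 ∈ Q(√77), say √78 = c + d√77 with c, d ∈ Q. Squaring: 78 = c^2 + 77d^2 + 2cd√77. Since √77 ∉ Q this forces 2cd = 0. If d = 0 then √78 = c ∈ Q, contradicting 78 squarefree > 1. If c = 0 then 78 = 77d^2, so 77·78 = (77d)^2 is a perfect square in Q — but 77·78 = 6006 is not a perfect square (since 77 and 78 are distinct squarefree integers). Contradiction. Hence √78 ∉ Q(√77), so x^2 - 78 stays irreducible over Q(√77) and [Q(√77, √78) : Q(√77)] = 2. By the tower law, [Q(√77, √78) : Q] = 2 · 2 = 4.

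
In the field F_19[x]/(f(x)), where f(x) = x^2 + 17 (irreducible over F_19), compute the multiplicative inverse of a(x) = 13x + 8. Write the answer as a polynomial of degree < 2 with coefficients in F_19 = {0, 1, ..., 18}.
a(x)^(-1) ≡ 4x + 18 (mod f(x))

Since f is irreducible over F_19, F_19[x]/(f) is a field and a(x) ≠ 0 has an inverse. Apply the extended Euclidean algorithm to f(x) and a(x) in F_19[x]: f(x) = (3x + 4)·a(x) + (4). The last nonzero remainder is the constant 4 = gcd(f, a) in F_19. Back-substituting through the division chain expresses 4 = s(x)·a(x) + t(x)·f(x) with s(x) ≡ 16x + 15 (mod f), so (16x + 15)·a(x) ≡ 4 (mod f). Multiplying by 4^(-1) ≡ 5 in F_19 gives a(x)^(-1) ≡ 5·(16x + 15) ≡ 4x + 18 (mod f). Check: (13x + 8)·(4x + 18) = 14x^2 + 11 ≡ 1 (mod x^2 + 17).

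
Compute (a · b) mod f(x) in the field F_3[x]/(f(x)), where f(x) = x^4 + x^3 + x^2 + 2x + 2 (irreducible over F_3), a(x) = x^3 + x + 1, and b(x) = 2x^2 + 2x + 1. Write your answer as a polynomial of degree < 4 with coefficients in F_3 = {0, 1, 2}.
a · b ≡ x^3 + 2x + 1 (mod f(x))

Multiply in F_3[x]: a(x)·b(x) = (x^3 + x + 1)·(2x^2 + 2x + 1) = 2x^5 + 2x^4 + x^2 + 1. This has degree ≥ 4, so divide by f(x) over F_3: 2x^5 + 2x^4 + x^2 + 1 = (2x)·(x^4 + x^3 + x^2 + 2x + 2) + (x^3 + 2x + 1). Hence a·b ≡ x^3 + 2x + 1 (mod f). (F_3[x]/(f) is a field with 3^4 = 81 elements since f is irreducible of degree 4.)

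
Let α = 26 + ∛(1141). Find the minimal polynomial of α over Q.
m_α(x) = x^3 - 78x^2 + 2028x - 18717

Set β = α - 26 = ∛(1141), so β^3 = 1141. Then (α - 26)^3 - 1141 = 0, i.e. α is a root of g(x) = (x - 26)^3 - 1141 = x^3 - 78x^2 + 2028x - 18717. Since g(x) = h(x - 26) where h(x) = x^3 - 1141, and h is irreducible over Q (because 1141 is not a perfect cube, so h has no rational root, and a monic cubic with no rational root is irreducible), g is also irreducible (irreducibility is preserved under the substitution x → x - 26). Hence m_α(x) = x^3 - 78x^2 + 2028x - 18717.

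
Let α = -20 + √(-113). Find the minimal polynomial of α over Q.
m_α(x) = x^2 + 40x + 513

From α + 20 = √(-113), squaring gives (α + 20)^2 = -113, i.e. α^2 + 40α + 400 = -113, so α^2 + 40α + 513 = 0. The discriminant of x^2 + 40x + 513 is (40)^2 - 4·(513) = 1600 - 2052 = -452, and 4·(-113) is not a perfect square in Q since -113 is squarefree and ≠ 1. Hence x^2 + 40x + 513 is irreducible over Q and is the minimal polynomial of α.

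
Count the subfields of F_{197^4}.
F_{197^4} has 3 subfields

The subfields of F_{p^n} are exactly the fields F_{p^d} for d | n (each is the fixed field of the unique index-d subgroup of Gal(F_{p^n}/F_p) ≅ Z/nZ). The divisors of n = 4 are {1, 2, 4}, giving 3 subfields: F_{197^1}, F_{197^2}, F_{197^4}.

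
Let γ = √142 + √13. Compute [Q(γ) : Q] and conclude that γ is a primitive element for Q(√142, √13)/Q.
[Q(γ) : Q] = 4 (equivalently, Q(γ) = Q(√142, √13))

Obviously Q(γ) ⊆ Q(√142, √13), and [Q(√142, √13):Q] = 4 (since 142, 13 are distinct squarefree integers > 1 with 1846 not a perfect square). To show equality we compute the minimal polynomial of γ. From γ = √142 + √13: γ^2 = 142 + 2√(1846) + 13 = 155 + 2√(1846), so γ^2 - 155 = 2√(1846); squaring, (γ^2 - 155)^2 = 4·1846, i.e. γ^4 - 310γ^2 + 24025 - 7384 = 0, i.e. γ^4 - 310γ^2 + 16641 = 0. So γ is a root of x^4 - 310x^2 + 16641. This polynomial is irreducible over Q: it has no rational root (each ±√142 ± √13 is irrational), and any factorization into two quadratics over Q would force √(1846) ∈ Q (pairing opposite roots) or √142, √13 ∈ Q (other pairings), all impossible. Hence [Q(γ):Q] = 4 = [Q(√142, √13):Q], so Q(γ) = Q(√142, √13).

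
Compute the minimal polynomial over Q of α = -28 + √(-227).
m_α(x) = x^2 + 56x + 1011

From α + 28 = √(-227), squaring gives (α + 28)^2 = -227, i.e. α^2 + 56α + 784 = -227, so α^2 + 56α + 1011 = 0. The discriminant of x^2 + 56x + 1011 is (56)^2 - 4·(1011) = 3136 - 4044 = -908, and 4·(-227) is not a perfect square in Q since -227 is squarefree and ≠ 1. Hence x^2 + 56x + 1011 is irreducible over Q and is the minimal polynomial of α.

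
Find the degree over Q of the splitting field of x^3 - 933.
[K : Q] = 6

The roots of x^3 - 933 are ∛933, ω∛933, ω^2∛933 where ω = e^(2πi/3) is a primitive cube root of unity, so K = Q(∛933, ω). Now [Q(∛933):Q] = 3 (since 933 is not a perfect cube, x^3 - 933 is irreducible) and [Q(ω):Q] = 2. Both 2 and 3 divide [K:Q], and [K:Q] ≤ 3·2 = 6, so [K:Q] = 6. (Equivalently: Q(∛933) ⊂ R but ω ∉ R, so [K : Q(∛933)] = 2.)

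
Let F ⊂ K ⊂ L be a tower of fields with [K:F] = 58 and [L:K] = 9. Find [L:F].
[L:F] = 522

The tower law says that for any tower of field extensions F ⊂ K ⊂ L with finite degrees, [L:F] = [L:K] · [K:F]. Here this gives [L:F] = 9 · 58 = 522.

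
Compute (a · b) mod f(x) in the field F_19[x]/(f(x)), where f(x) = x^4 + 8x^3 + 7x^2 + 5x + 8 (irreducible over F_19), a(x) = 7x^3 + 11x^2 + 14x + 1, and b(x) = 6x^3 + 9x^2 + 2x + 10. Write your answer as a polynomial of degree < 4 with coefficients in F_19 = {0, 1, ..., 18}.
a · b ≡ 11x^3 + 3x^2 + 7x + 2 (mod f(x))

Multiply in F_19[x]: a(x)·b(x) = (7x^3 + 11x^2 + 14x + 1)·(6x^3 + 9x^2 + 2x + 10) = 4x^6 + 15x^5 + 7x^4 + 15x^3 + 14x^2 + 9x + 10. This has degree ≥ 4, so divide by f(x) over F_19: 4x^6 + 15x^5 + 7x^4 + 15x^3 + 14x^2 + 9x + 10 = (4x^2 + 2x + 1)·(x^4 + 8x^3 + 7x^2 + 5x + 8) + (11x^3 + 3x^2 + 7x + 2). Hence a·b ≡ 11x^3 + 3x^2 + 7x + 2 (mod f). (F_19[x]/(f) is a field with 19^4 = 130321 elements since f is irreducible of degree 4.)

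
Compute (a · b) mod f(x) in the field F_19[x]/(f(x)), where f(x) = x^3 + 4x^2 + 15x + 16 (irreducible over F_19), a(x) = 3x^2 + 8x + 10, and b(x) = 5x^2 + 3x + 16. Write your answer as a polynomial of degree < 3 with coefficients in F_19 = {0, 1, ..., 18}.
a · b ≡ 17x^2 + 7x + 13 (mod f(x))

Multiply in F_19[x]: a(x)·b(x) = (3x^2 + 8x + 10)·(5x^2 + 3x + 16) = 15x^4 + 11x^3 + 8x^2 + 6x + 8. This has degree ≥ 3, so divide by f(x) over F_19: 15x^4 + 11x^3 + 8x^2 + 6x + 8 = (15x + 8)·(x^3 + 4x^2 + 15x + 16) + (17x^2 + 7x + 13). Hence a·b ≡ 17x^2 + 7x + 13 (mod f). (F_19[x]/(f) is a field with 19^3 = 6859 elements since f is irreducible of degree 3.)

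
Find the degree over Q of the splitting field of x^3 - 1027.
[K : Q] = 6

The roots of x^3 - 1027 are ∛1027, ω∛1027, ω^2∛1027 where ω = e^(2πi/3) is a primitive cube root of unity, so K = Q(∛1027, ω). Now [Q(∛1027):Q] = 3 (since 1027 is not a perfect cube, x^3 - 1027 is irreducible) and [Q(ω):Q] = 2. Both 2 and 3 divide [K:Q], and [K:Q] ≤ 3·2 = 6, so [K:Q] = 6. (Equivalently: Q(∛1027) ⊂ R but ω ∉ R, so [K : Q(∛1027)] = 2.)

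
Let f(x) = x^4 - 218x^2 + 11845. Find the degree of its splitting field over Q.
[K : Q] = 4

Solving the quadratic in x^2: x^2 = (218 ± √(218^2 - 4·11845))/2 = (218 ± √144)/2 = (218 ± 12)/2, giving x^2 = 115 or x^2 = 103. So f(x) = (x^2 - 115)(x^2 - 103) and the roots of f are ±√115, ±√103. Hence the splitting field is K = Q(√115, √103). Since 115 and 103 are distinct squarefree integers > 1, their product 11845 is not a perfect square, so √103 ∉ Q(√115). By the tower law [K:Q] = [Q(√115,√103):Q(√115)] · [Q(√115):Q] = 2 · 2 = 4.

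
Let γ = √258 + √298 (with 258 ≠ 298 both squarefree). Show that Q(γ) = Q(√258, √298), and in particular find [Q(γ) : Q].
[Q(γ) : Q] = 4 (equivalently, Q(γ) = Q(√258, √298))

Obviously Q(γ) ⊆ Q(√258, √298), and [Q(√258, √298):Q] = 4 (since 258, 298 are distinct squarefree integers > 1 with 76884 not a perfect square). To show equality we compute the minimal polynomial of γ. From γ = √258 + √298: γ^2 = 258 + 2√(76884) + 298 = 556 + 2√(76884), so γ^2 - 556 = 2√(76884); squaring, (γ^2 - 556)^2 = 4·76884, i.e. γ^4 - 1112γ^2 + 309136 - 307536 = 0, i.e. γ^4 - 1112γ^2 + 1600 = 0. So γ is a root of x^4 - 1112x^2 + 1600. This polynomial is irreducible over Q: it has no rational root (each ±√258 ± √298 is irrational), and any factorization into two quadratics over Q would force √(76884) ∈ Q (pairing opposite roots) or √258, √298 ∈ Q (other pairings), all impossible. Hence [Q(γ):Q] = 4 = [Q(√258, √298):Q], so Q(γ) = Q(√258, √298).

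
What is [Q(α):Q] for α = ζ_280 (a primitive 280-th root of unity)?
[Q(α):Q] = 96

The minimal polynomial of ζ_280 over Q is the 280-th cyclotomic polynomial Φ_280(x), which is irreducible over Q and has degree φ(280) = 96. Hence [Q(α):Q] = φ(280) = 96.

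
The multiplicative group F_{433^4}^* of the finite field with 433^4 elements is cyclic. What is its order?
|F_{433^4}^*| = 35152125120

F_{433^4} has 433^4 = 35152125121 elements; its multiplicative group consists of all nonzero elements, so |F_{433^4}^*| = 35152125121 - 1 = 35152125120. (It is cyclic since any finite subgroup of the multiplicative group of a field is cyclic.)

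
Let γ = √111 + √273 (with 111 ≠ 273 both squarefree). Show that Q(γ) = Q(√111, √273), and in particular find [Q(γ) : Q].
[Q(γ) : Q] = 4 (equivalently, Q(γ) = Q(√111, √273))

Obviously Q(γ) ⊆ Q(√111, √273), and [Q(√111, √273):Q] = 4 (since 111, 273 are distinct squarefree integers > 1 with 30303 not a perfect square). To show equality we compute the minimal polynomial of γ. From γ = √111 + √273: γ^2 = 111 + 2√(30303) + 273 = 384 + 2√(30303), so γ^2 - 384 = 2√(30303); squaring, (γ^2 - 384)^2 = 4·30303, i.e. γ^4 - 768γ^2 + 147456 - 121212 = 0, i.e. γ^4 - 768γ^2 + 26244 = 0. So γ is a root of x^4 - 768x^2 + 26244. This polynomial is irreducible over Q: it has no rational root (each ±√111 ± √273 is irrational), and any factorization into two quadratics over Q would force √(30303) ∈ Q (pairing opposite roots) or √111, √273 ∈ Q (other pairings), all impossible. Hence [Q(γ):Q] = 4 = [Q(√111, √273):Q], so Q(γ) = Q(√111, √273).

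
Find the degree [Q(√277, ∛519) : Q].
[Q(√277, ∛519) : Q] = 6

Let L = Q(√277, ∛519). Since Q(√277) ⊂ L and [Q(√277):Q] = 2, the tower law gives 2 | [L:Q]. Likewise Q(∛519) ⊂ L with [Q(∛519):Q] = 3 (because 519 is not a perfect cube), so 3 | [L:Q]. As gcd(2,3) = 1, [L:Q] is divisible by 6. Conversely L is generated over Q by √277 and ∛519, so [L:Q] ≤ 2·3 = 6. Therefore [Q(√277, ∛519) : Q] = 6.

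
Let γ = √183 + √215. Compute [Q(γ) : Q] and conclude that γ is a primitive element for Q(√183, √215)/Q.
[Q(γ) : Q] = 4 (equivalently, Q(γ) = Q(√183, √215))

Obviously Q(γ) ⊆ Q(√183, √215), and [Q(√183, √215):Q] = 4 (since 183, 215 are distinct squarefree integers > 1 with 39345 not a perfect square). To show equality we compute the minimal polynomial of γ. From γ = √183 + √215: γ^2 = 183 + 2√(39345) + 215 = 398 + 2√(39345), so γ^2 - 398 = 2√(39345); squaring, (γ^2 - 398)^2 = 4·39345, i.e. γ^4 - 796γ^2 + 158404 - 157380 = 0, i.e. γ^4 - 796γ^2 + 1024 = 0. So γ is a root of x^4 - 796x^2 + 1024. This polynomial is irreducible over Q: it has no rational root (each ±√183 ± √215 is irrational), and any factorization into two quadratics over Q would force √(39345) ∈ Q (pairing opposite roots) or √183, √215 ∈ Q (other pairings), all impossible. Hence [Q(γ):Q] = 4 = [Q(√183, √215):Q], so Q(γ) = Q(√183, √215).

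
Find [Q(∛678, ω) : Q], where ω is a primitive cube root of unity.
[Q(∛678, ω) : Q] = 6

[Q(∛678):Q] = 3 (min poly x^3 - 678, irreducible since 678 is not a perfect cube). [Q(ω):Q] = 2 (min poly x^2 + x + 1). Since Q(∛678) ⊂ R and ω ∉ R, we have ω ∉ Q(∛678), so x^2 + x + 1 remains irreducible over Q(∛678) and [Q(∛678, ω) : Q(∛678)] = 2. By the tower law, [Q(∛678, ω) : Q] = 3 · 2 = 6. (In fact Q(∛678, ω) is the splitting field of x^3 - 678 over Q.)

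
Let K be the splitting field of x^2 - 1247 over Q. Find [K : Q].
[K : Q] = 2

f(x) = x^2 - 1247 factors as (x - √1247)(x + √1247). The splitting field is K = Q(√1247). Since 1247 is squarefree and > 1, it is not a perfect square, so x^2 - 1247 is irreducible over Q and [Q(√1247) : Q] = 2. Hence [K : Q] = 2.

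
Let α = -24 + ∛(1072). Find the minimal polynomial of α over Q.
m_α(x) = x^3 + 72x^2 + 1728x + 12752

Set β = α + 24 = ∛(1072), so β^3 = 1072. Then (α + 24)^3 - 1072 = 0, i.e. α is a root of g(x) = (x + 24)^3 - 1072 = x^3 + 72x^2 + 1728x + 12752. Since g(x) = h(x + 24) where h(x) = x^3 - 1072, and h is irreducible over Q (because 1072 is not a perfect cube, so h has no rational root, and a monic cubic with no rational root is irreducible), g is also irreducible (irreducibility is preserved under the substitution x → x + 24). Hence m_α(x) = x^3 + 72x^2 + 1728x + 12752.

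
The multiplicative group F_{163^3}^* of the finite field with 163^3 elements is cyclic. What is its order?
|F_{163^3}^*| = 4330746

F_{163^3} has 163^3 = 4330747 elements; its multiplicative group consists of all nonzero elements, so |F_{163^3}^*| = 4330747 - 1 = 4330746. (It is cyclic since any finite subgroup of the multiplicative group of a field is cyclic.)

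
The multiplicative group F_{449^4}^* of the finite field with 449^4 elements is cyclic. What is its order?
|F_{449^4}^*| = 40642963200

F_{449^4} has 449^4 = 40642963201 elements; its multiplicative group consists of all nonzero elements, so |F_{449^4}^*| = 40642963201 - 1 = 40642963200. (It is cyclic since any finite subgroup of the multiplicative group of a field is cyclic.)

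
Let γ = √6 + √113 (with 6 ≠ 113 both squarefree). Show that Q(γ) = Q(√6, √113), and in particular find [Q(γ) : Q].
[Q(γ) : Q] = 4 (equivalently, Q(γ) = Q(√6, √113))

Obviously Q(γ) ⊆ Q(√6, √113), and [Q(√6, √113):Q] = 4 (since 6, 113 are distinct squarefree integers > 1 with 678 not a perfect square). To show equality we compute the minimal polynomial of γ. From γ = √6 + √113: γ^2 = 6 + 2√(678) + 113 = 119 + 2√(678), so γ^2 - 119 = 2√(678); squaring, (γ^2 - 119)^2 = 4·678, i.e. γ^4 - 238γ^2 + 14161 - 2712 = 0, i.e. γ^4 - 238γ^2 + 11449 = 0. So γ is a root of x^4 - 238x^2 + 11449. This polynomial is irreducible over Q: it has no rational root (each ±√6 ± √113 is irrational), and any factorization into two quadratics over Q would force √(678) ∈ Q (pairing opposite roots) or √6, √113 ∈ Q (other pairings), all impossible. Hence [Q(γ):Q] = 4 = [Q(√6, √113):Q], so Q(γ) = Q(√6, √113).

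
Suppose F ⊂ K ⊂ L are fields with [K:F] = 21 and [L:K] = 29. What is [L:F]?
[L:F] = 609

The tower law says that for any tower of field extensions F ⊂ K ⊂ L with finite degrees, [L:F] = [L:K] · [K:F]. Here this gives [L:F] = 29 · 21 = 609.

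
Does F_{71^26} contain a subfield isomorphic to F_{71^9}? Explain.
No: F_{71^9} is not a subfield of F_{71^26}

F_{p^m} embeds in F_{p^n} iff m | n. Here 9 ∤ 26 (since 26 = 2·9 + 8 with remainder 8 ≠ 0), so F_{71^9} is not a subfield of F_{71^26}. Equivalently: if it were, the tower law would give 9 = [F_{71^9}:F_71] dividing [F_{71^26}:F_71] = 26, contradiction.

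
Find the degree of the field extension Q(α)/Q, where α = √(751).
[Q(α):Q] = 2

[Q(α):Q] equals the degree of the minimal polynomial of α. Here α^2 = 751 and x^2 - 751 is irreducible (d = 751 is squarefree, ≠ 1, hence not a square), so deg(m_α) = 2. Thus [Q(α):Q] = 2.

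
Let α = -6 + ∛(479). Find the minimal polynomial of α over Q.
m_α(x) = x^3 + 18x^2 + 108x - 263

Set β = α + 6 = ∛(479), so β^3 = 479. Then (α + 6)^3 - 479 = 0, i.e. α is a root of g(x) = (x + 6)^3 - 479 = x^3 + 18x^2 + 108x - 263. Since g(x) = h(x + 6) where h(x) = x^3 - 479, and h is irreducible over Q (because 479 is not a perfect cube, so h has no rational root, and a monic cubic with no rational root is irreducible), g is also irreducible (irreducibility is preserved under the substitution x → x + 6). Hence m_α(x) = x^3 + 18x^2 + 108x - 263.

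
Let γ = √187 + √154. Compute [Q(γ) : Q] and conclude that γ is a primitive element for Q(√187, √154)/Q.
[Q(γ) : Q] = 4 (equivalently, Q(γ) = Q(√187, √154))

Obviously Q(γ) ⊆ Q(√187, √154), and [Q(√187, √154):Q] = 4 (since 187, 154 are distinct squarefree integers > 1 with 28798 not a perfect square). To show equality we compute the minimal polynomial of γ. From γ = √187 + √154: γ^2 = 187 + 2√(28798) + 154 = 341 + 2√(28798), so γ^2 - 341 = 2√(28798); squaring, (γ^2 - 341)^2 = 4·28798, i.e. γ^4 - 682γ^2 + 116281 - 115192 = 0, i.e. γ^4 - 682γ^2 + 1089 = 0. So γ is a root of x^4 - 682x^2 + 1089. This polynomial is irreducible over Q: it has no rational root (each ±√187 ± √154 is irrational), and any factorization into two quadratics over Q would force √(28798) ∈ Q (pairing opposite roots) or √187, √154 ∈ Q (other pairings), all impossible. Hence [Q(γ):Q] = 4 = [Q(√187, √154):Q], so Q(γ) = Q(√187, √154).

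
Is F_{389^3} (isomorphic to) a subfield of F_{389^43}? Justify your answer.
No: F_{389^3} is not a subfield of F_{389^43}

F_{p^m} embeds in F_{p^n} iff m | n. Here 3 ∤ 43 (since 43 = 14·3 + 1 with remainder 1 ≠ 0), so F_{389^3} is not a subfield of F_{389^43}. Equivalently: if it were, the tower law would give 3 = [F_{389^3}:F_389] dividing [F_{389^43}:F_389] = 43, contradiction.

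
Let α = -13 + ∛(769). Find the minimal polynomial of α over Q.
m_α(x) = x^3 + 39x^2 + 507x + 1428

Set β = α + 13 = ∛(769), so β^3 = 769. Then (α + 13)^3 - 769 = 0, i.e. α is a root of g(x) = (x + 13)^3 - 769 = x^3 + 39x^2 + 507x + 1428. Since g(x) = h(x + 13) where h(x) = x^3 - 769, and h is irreducible over Q (because 769 is not a perfect cube, so h has no rational root, and a monic cubic with no rational root is irreducible), g is also irreducible (irreducibility is preserved under the substitution x → x + 13). Hence m_α(x) = x^3 + 39x^2 + 507x + 1428.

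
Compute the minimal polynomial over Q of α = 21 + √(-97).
m_α(x) = x^2 - 42x + 538

From α - 21 = √(-97), squaring gives (α - 21)^2 = -97, i.e. α^2 - 42α + 441 = -97, so α^2 - 42α + 538 = 0. The discriminant of x^2 - 42x + 538 is (-42)^2 - 4·(538) = 1764 - 2152 = -388, and 4·(-97) is not a perfect square in Q since -97 is squarefree and ≠ 1. Hence x^2 - 42x + 538 is irreducible over Q and is the minimal polynomial of α.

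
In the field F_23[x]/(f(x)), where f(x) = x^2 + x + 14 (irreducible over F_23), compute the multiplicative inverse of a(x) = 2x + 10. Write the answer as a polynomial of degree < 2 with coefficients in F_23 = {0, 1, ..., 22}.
a(x)^(-1) ≡ x + 19 (mod f(x))

Since f is irreducible over F_23, F_23[x]/(f) is a field and a(x) ≠ 0 has an inverse. Apply the extended Euclidean algorithm to f(x) and a(x) in F_23[x]: f(x) = (12x + 21)·a(x) + (11). The last nonzero remainder is the constant 11 = gcd(f, a) in F_23. Back-substituting through the division chain expresses 11 = s(x)·a(x) + t(x)·f(x) with s(x) ≡ 11x + 2 (mod f), so (11x + 2)·a(x) ≡ 11 (mod f). Multiplying by 11^(-1) ≡ 21 in F_23 gives a(x)^(-1) ≡ 21·(11x + 2) ≡ x + 19 (mod f). Check: (2x + 10)·(x + 19) = 2x^2 + 2x + 6 ≡ 1 (mod x^2 + x + 14).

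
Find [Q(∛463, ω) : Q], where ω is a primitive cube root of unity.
[Q(∛463, ω) : Q] = 6

[Q(∛463):Q] = 3 (min poly x^3 - 463, irreducible since 463 is not a perfect cube). [Q(ω):Q] = 2 (min poly x^2 + x + 1). Since Q(∛463) ⊂ R and ω ∉ R, we have ω ∉ Q(∛463), so x^2 + x + 1 remains irreducible over Q(∛463) and [Q(∛463, ω) : Q(∛463)] = 2. By the tower law, [Q(∛463, ω) : Q] = 3 · 2 = 6. (In fact Q(∛463, ω) is the splitting field of x^3 - 463 over Q.)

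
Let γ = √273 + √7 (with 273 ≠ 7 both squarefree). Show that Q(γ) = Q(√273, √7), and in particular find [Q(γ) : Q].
[Q(γ) : Q] = 4 (equivalently, Q(γ) = Q(√273, √7))

Obviously Q(γ) ⊆ Q(√273, √7), and [Q(√273, √7):Q] = 4 (since 273, 7 are distinct squarefree integers > 1 with 1911 not a perfect square). To show equality we compute the minimal polynomial of γ. From γ = √273 + √7: γ^2 = 273 + 2√(1911) + 7 = 280 + 2√(1911), so γ^2 - 280 = 2√(1911); squaring, (γ^2 - 280)^2 = 4·1911, i.e. γ^4 - 560γ^2 + 78400 - 7644 = 0, i.e. γ^4 - 560γ^2 + 70756 = 0. So γ is a root of x^4 - 560x^2 + 70756. This polynomial is irreducible over Q: it has no rational root (each ±√273 ± √7 is irrational), and any factorization into two quadratics over Q would force √(1911) ∈ Q (pairing opposite roots) or √273, √7 ∈ Q (other pairings), all impossible. Hence [Q(γ):Q] = 4 = [Q(√273, √7):Q], so Q(γ) = Q(√273, √7).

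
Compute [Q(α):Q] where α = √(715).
[Q(α):Q] = 2

[Q(α):Q] equals the degree of the minimal polynomial of α. Here α^2 = 715 and x^2 - 715 is irreducible (d = 715 is squarefree, ≠ 1, hence not a square), so deg(m_α) = 2. Thus [Q(α):Q] = 2.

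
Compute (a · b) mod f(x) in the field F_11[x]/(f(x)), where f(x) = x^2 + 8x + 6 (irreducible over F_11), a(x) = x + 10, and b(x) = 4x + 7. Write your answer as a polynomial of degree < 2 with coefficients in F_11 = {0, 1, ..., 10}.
a · b ≡ 4x + 2 (mod f(x))

Multiply in F_11[x]: a(x)·b(x) = (x + 10)·(4x + 7) = 4x^2 + 3x + 4. This has degree ≥ 2, so divide by f(x) over F_11: 4x^2 + 3x + 4 = (4)·(x^2 + 8x + 6) + (4x + 2). Hence a·b ≡ 4x + 2 (mod f). (F_11[x]/(f) is a field with 11^2 = 121 elements since f is irreducible of degree 2.)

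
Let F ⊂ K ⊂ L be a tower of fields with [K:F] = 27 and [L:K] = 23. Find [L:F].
[L:F] = 621

The tower law says that for any tower of field extensions F ⊂ K ⊂ L with finite degrees, [L:F] = [L:K] · [K:F]. Here this gives [L:F] = 23 · 27 = 621.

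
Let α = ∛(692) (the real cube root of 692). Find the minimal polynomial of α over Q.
m_α(x) = x^3 - 692

α satisfies α^3 = 692, so x^3 - 692 annihilates α. By the rational root test, a rational root p/q (in lowest terms) of x^3 - 692 would satisfy p^3 = 692 q^3, forcing q = 1 and p^3 = 692; but 692 is not a perfect cube, contradiction. A monic cubic over Q with no rational root is irreducible (any nontrivial factorization would include a linear factor). Hence x^3 - 692 is the minimal polynomial of α, and in particular [Q(α):Q] = 3.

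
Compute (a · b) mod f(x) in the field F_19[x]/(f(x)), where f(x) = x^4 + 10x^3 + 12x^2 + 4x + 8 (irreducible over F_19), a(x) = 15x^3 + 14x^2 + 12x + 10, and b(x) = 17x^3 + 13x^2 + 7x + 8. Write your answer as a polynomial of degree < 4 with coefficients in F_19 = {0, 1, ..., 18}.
a · b ≡ 9x^2 + 2x + 4 (mod f(x))

Multiply in F_19[x]: a(x)·b(x) = (15x^3 + 14x^2 + 12x + 10)·(17x^3 + 13x^2 + 7x + 8) = 8x^6 + 15x^5 + 16x^4 + 12x^3 + 3x^2 + 14x + 4. This has degree ≥ 4, so divide by f(x) over F_19: 8x^6 + 15x^5 + 16x^4 + 12x^3 + 3x^2 + 14x + 4 = (8x^2 + 11x)·(x^4 + 10x^3 + 12x^2 + 4x + 8) + (9x^2 + 2x + 4). Hence a·b ≡ 9x^2 + 2x + 4 (mod f). (F_19[x]/(f) is a field with 19^4 = 130321 elements since f is irreducible of degree 4.)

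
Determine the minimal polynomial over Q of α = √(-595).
m_α(x) = x^2 + 595

α satisfies α^2 + 595 = 0, so x^2 + 595 annihilates α. Since d = -595 is squarefree and ≠ 1, it is not a perfect square in Q, so x^2 + 595 has no rational root and is therefore irreducible over Q (a degree-2 polynomial over a field is irreducible iff it has no root). Hence m_α(x) = x^2 + 595.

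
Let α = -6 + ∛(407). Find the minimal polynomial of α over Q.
m_α(x) = x^3 + 18x^2 + 108x - 191

Set β = α + 6 = ∛(407), so β^3 = 407. Then (α + 6)^3 - 407 = 0, i.e. α is a root of g(x) = (x + 6)^3 - 407 = x^3 + 18x^2 + 108x - 191. Since g(x) = h(x + 6) where h(x) = x^3 - 407, and h is irreducible over Q (because 407 is not a perfect cube, so h has no rational root, and a monic cubic with no rational root is irreducible), g is also irreducible (irreducibility is preserved under the substitution x → x + 6). Hence m_α(x) = x^3 + 18x^2 + 108x - 191.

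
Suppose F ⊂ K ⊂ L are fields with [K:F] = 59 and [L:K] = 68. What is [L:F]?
[L:F] = 4012

The tower law says that for any tower of field extensions F ⊂ K ⊂ L with finite degrees, [L:F] = [L:K] · [K:F]. Here this gives [L:F] = 68 · 59 = 4012.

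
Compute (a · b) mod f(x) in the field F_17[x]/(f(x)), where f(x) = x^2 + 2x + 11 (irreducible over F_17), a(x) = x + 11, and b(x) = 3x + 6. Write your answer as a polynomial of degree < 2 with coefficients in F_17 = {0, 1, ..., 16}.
a · b ≡ 16x + 16 (mod f(x))

Multiply in F_17[x]: a(x)·b(x) = (x + 11)·(3x + 6) = 3x^2 + 5x + 15. This has degree ≥ 2, so divide by f(x) over F_17: 3x^2 + 5x + 15 = (3)·(x^2 + 2x + 11) + (16x + 16). Hence a·b ≡ 16x + 16 (mod f). (F_17[x]/(f) is a field with 17^2 = 289 elements since f is irreducible of degree 2.)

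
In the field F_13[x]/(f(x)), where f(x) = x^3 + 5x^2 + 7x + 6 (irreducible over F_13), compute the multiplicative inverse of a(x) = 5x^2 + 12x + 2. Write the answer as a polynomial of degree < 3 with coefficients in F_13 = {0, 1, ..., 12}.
a(x)^(-1) ≡ 2x^2 + 7x + 8 (mod f(x))

Since f is irreducible over F_13, F_13[x]/(f) is a field and a(x) ≠ 0 has an inverse. Apply the extended Euclidean algorithm to f(x) and a(x) in F_13[x]: f(x) = (8x)·a(x) + (4x + 6);  a(x) = (11x + 6)·(4x + 6) + (5). The last nonzero remainder is the constant 5 = gcd(f, a) in F_13. Back-substituting through the division chain expresses 5 = s(x)·a(x) + t(x)·f(x) with s(x) ≡ 10x^2 + 9x + 1 (mod f), so (10x^2 + 9x + 1)·a(x) ≡ 5 (mod f). Multiplying by 5^(-1) ≡ 8 in F_13 gives a(x)^(-1) ≡ 8·(10x^2 + 9x + 1) ≡ 2x^2 + 7x + 8 (mod f). Check: (5x^2 + 12x + 2)·(2x^2 + 7x + 8) = 10x^4 + 7x^3 + 11x^2 + 6x + 3 ≡ 1 (mod x^3 + 5x^2 + 7x + 6).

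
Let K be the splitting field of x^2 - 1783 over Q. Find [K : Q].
[K : Q] = 2

f(x) = x^2 - 1783 factors as (x - √1783)(x + √1783). The splitting field is K = Q(√1783). Since 1783 is squarefree and > 1, it is not a perfect square, so x^2 - 1783 is irreducible over Q and [Q(√1783) : Q] = 2. Hence [K : Q] = 2.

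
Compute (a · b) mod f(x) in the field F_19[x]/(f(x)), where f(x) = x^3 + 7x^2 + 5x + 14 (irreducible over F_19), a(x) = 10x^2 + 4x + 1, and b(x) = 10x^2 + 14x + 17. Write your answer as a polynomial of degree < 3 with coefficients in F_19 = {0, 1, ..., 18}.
a · b ≡ 13x^2 + 9x + 1 (mod f(x))

Multiply in F_19[x]: a(x)·b(x) = (10x^2 + 4x + 1)·(10x^2 + 14x + 17) = 5x^4 + 9x^3 + 8x^2 + 6x + 17. This has degree ≥ 3, so divide by f(x) over F_19: 5x^4 + 9x^3 + 8x^2 + 6x + 17 = (5x + 12)·(x^3 + 7x^2 + 5x + 14) + (13x^2 + 9x + 1). Hence a·b ≡ 13x^2 + 9x + 1 (mod f). (F_19[x]/(f) is a field with 19^3 = 6859 elements since f is irreducible of degree 3.)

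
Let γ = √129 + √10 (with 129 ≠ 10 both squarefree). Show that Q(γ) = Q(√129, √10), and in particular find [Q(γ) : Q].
[Q(γ) : Q] = 4 (equivalently, Q(γ) = Q(√129, √10))

Obviously Q(γ) ⊆ Q(√129, √10), and [Q(√129, √10):Q] = 4 (since 129, 10 are distinct squarefree integers > 1 with 1290 not a perfect square). To show equality we compute the minimal polynomial of γ. From γ = √129 + √10: γ^2 = 129 + 2√(1290) + 10 = 139 + 2√(1290), so γ^2 - 139 = 2√(1290); squaring, (γ^2 - 139)^2 = 4·1290, i.e. γ^4 - 278γ^2 + 19321 - 5160 = 0, i.e. γ^4 - 278γ^2 + 14161 = 0. So γ is a root of x^4 - 278x^2 + 14161. This polynomial is irreducible over Q: it has no rational root (each ±√129 ± √10 is irrational), and any factorization into two quadratics over Q would force √(1290) ∈ Q (pairing opposite roots) or √129, √10 ∈ Q (other pairings), all impossible. Hence [Q(γ):Q] = 4 = [Q(√129, √10):Q], so Q(γ) = Q(√129, √10).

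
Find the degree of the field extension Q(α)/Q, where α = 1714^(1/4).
[Q(α):Q] = 4

α is a root of x^4 - 1714. By Eisenstein's criterion at the prime p = 2 (which divides the constant term 1714 but p^2 = 4 does not, since 1714 is squarefree), x^4 - 1714 is irreducible over Q. Hence [Q(α):Q] = 4.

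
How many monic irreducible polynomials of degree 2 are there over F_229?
There are 26106 monic irreducible polynomials of degree 2 over F_229

Each element of F_{229^2} that lies in no proper subfield is a root of exactly one monic irreducible of degree 2 over F_229, and each such polynomial has 2 distinct roots in F_{229^2}. By Möbius inversion the count is N_229(2) = (1/2) Σ_{d|2} μ(2/d) · 229^d = (1/2)(μ(2)·229^1 + μ(1)·229^2) = 52212/2 = 26106.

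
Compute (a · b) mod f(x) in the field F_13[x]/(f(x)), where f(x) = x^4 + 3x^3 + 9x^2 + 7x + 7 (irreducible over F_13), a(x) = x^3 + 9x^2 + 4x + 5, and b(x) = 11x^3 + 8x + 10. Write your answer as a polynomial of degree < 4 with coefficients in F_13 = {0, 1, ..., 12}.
a · b ≡ 6x^3 + 7x^2 + 7x + 10 (mod f(x))

Multiply in F_13[x]: a(x)·b(x) = (x^3 + 9x^2 + 4x + 5)·(11x^3 + 8x + 10) = 11x^6 + 8x^5 + 7x^3 + 5x^2 + 2x + 11. This has degree ≥ 4, so divide by f(x) over F_13: 11x^6 + 8x^5 + 7x^3 + 5x^2 + 2x + 11 = (11x^2 + x + 2)·(x^4 + 3x^3 + 9x^2 + 7x + 7) + (6x^3 + 7x^2 + 7x + 10). Hence a·b ≡ 6x^3 + 7x^2 + 7x + 10 (mod f). (F_13[x]/(f) is a field with 13^4 = 28561 elements since f is irreducible of degree 4.)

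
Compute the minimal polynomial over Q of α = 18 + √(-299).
m_α(x) = x^2 - 36x + 623

From α - 18 = √(-299), squaring gives (α - 18)^2 = -299, i.e. α^2 - 36α + 324 = -299, so α^2 - 36α + 623 = 0. The discriminant of x^2 - 36x + 623 is (-36)^2 - 4·(623) = 1296 - 2492 = -1196, and 4·(-299) is not a perfect square in Q since -299 is squarefree and ≠ 1. Hence x^2 - 36x + 623 is irreducible over Q and is the minimal polynomial of α.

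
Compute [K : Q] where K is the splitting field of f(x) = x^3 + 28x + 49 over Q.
[K : Q] = 6

By the rational root test, any rational root of the monic integer polynomial f(x) = x^3 + 28x + 49 must be an integer dividing the constant term 49, i.e. one of ±{1, 7, 49}. Evaluating: f(1) = 78, f(-1) = 20, f(7) = 588, f(-7) = -490, f(49) = 119070, f(-49) = -118972; none is 0, so f has no rational root and is therefore irreducible over Q (a cubic with no linear factor over a field is irreducible). For an irreducible cubic, the Galois group is A_3 or S_3 according as the discriminant disc(f) = -4a^3 - 27b^2 = -4·(28)^3 - 27·(49)^2 = -152635 is or is not a square in Q. Here disc(f) = -152635 is not a perfect square in Q, so the Galois group of f over Q is not contained in A_3 and must be all of S_3. The splitting field has degree |S_3| = 6 over Q, so [K : Q] = 6.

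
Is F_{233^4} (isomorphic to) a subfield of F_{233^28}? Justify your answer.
Yes: F_{233^4} is a subfield of F_{233^28}

F_{p^m} embeds in F_{p^n} iff m | n (since F_{p^n} is the splitting field of x^(p^n) - x, and F_{p^m} ⊂ F_{p^n} forces p^n to be a power of p^m, i.e. m | n; conversely if m | n then every root of x^(p^m) - x is a root of x^(p^n) - x). Here 4 | 28 (since 28 = 7·4), so F_{233^4} is a subfield of F_{233^28}, and [F_{233^28} : F_{233^4}] = 28/4 = 7.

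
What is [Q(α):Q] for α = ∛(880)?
[Q(α):Q] = 3

The minimal polynomial of α is x^3 - 880, irreducible over Q since 880 is not a perfect cube (so x^3 - 880 has no rational root). Hence [Q(α):Q] = deg(m_α) = 3.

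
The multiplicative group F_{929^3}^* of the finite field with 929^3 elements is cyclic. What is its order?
|F_{929^3}^*| = 801765088

F_{929^3} has 929^3 = 801765089 elements; its multiplicative group consists of all nonzero elements, so |F_{929^3}^*| = 801765089 - 1 = 801765088. (It is cyclic since any finite subgroup of the multiplicative group of a field is cyclic.)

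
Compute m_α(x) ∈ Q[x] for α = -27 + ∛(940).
m_α(x) = x^3 + 81x^2 + 2187x + 18743

Set β = α + 27 = ∛(940), so β^3 = 940. Then (α + 27)^3 - 940 = 0, i.e. α is a root of g(x) = (x + 27)^3 - 940 = x^3 + 81x^2 + 2187x + 18743. Since g(x) = h(x + 27) where h(x) = x^3 - 940, and h is irreducible over Q (because 940 is not a perfect cube, so h has no rational root, and a monic cubic with no rational root is irreducible), g is also irreducible (irreducibility is preserved under the substitution x → x + 27). Hence m_α(x) = x^3 + 81x^2 + 2187x + 18743.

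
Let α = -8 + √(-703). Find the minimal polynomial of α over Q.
m_α(x) = x^2 + 16x + 767

From α + 8 = √(-703), squaring gives (α + 8)^2 = -703, i.e. α^2 + 16α + 64 = -703, so α^2 + 16α + 767 = 0. The discriminant of x^2 + 16x + 767 is (16)^2 - 4·(767) = 256 - 3068 = -2812, and 4·(-703) is not a perfect square in Q since -703 is squarefree and ≠ 1. Hence x^2 + 16x + 767 is irreducible over Q and is the minimal polynomial of α.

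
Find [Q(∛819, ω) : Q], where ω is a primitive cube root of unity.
[Q(∛819, ω) : Q] = 6

[Q(∛819):Q] = 3 (min poly x^3 - 819, irreducible since 819 is not a perfect cube). [Q(ω):Q] = 2 (min poly x^2 + x + 1). Since Q(∛819) ⊂ R and ω ∉ R, we have ω ∉ Q(∛819), so x^2 + x + 1 remains irreducible over Q(∛819) and [Q(∛819, ω) : Q(∛819)] = 2. By the tower law, [Q(∛819, ω) : Q] = 3 · 2 = 6. (In fact Q(∛819, ω) is the splitting field of x^3 - 819 over Q.)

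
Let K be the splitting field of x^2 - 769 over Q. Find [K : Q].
[K : Q] = 2

f(x) = x^2 - 769 factors as (x - √769)(x + √769). The splitting field is K = Q(√769). Since 769 is squarefree and > 1, it is not a perfect square, so x^2 - 769 is irreducible over Q and [Q(√769) : Q] = 2. Hence [K : Q] = 2.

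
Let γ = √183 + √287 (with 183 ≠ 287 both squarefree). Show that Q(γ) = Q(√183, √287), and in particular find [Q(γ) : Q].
[Q(γ) : Q] = 4 (equivalently, Q(γ) = Q(√183, √287))

Obviously Q(γ) ⊆ Q(√183, √287), and [Q(√183, √287):Q] = 4 (since 183, 287 are distinct squarefree integers > 1 with 52521 not a perfect square). To show equality we compute the minimal polynomial of γ. From γ = √183 + √287: γ^2 = 183 + 2√(52521) + 287 = 470 + 2√(52521), so γ^2 - 470 = 2√(52521); squaring, (γ^2 - 470)^2 = 4·52521, i.e. γ^4 - 940γ^2 + 220900 - 210084 = 0, i.e. γ^4 - 940γ^2 + 10816 = 0. So γ is a root of x^4 - 940x^2 + 10816. This polynomial is irreducible over Q: it has no rational root (each ±√183 ± √287 is irrational), and any factorization into two quadratics over Q would force √(52521) ∈ Q (pairing opposite roots) or √183, √287 ∈ Q (other pairings), all impossible. Hence [Q(γ):Q] = 4 = [Q(√183, √287):Q], so Q(γ) = Q(√183, √287).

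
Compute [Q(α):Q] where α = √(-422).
[Q(α):Q] = 2

[Q(α):Q] equals the degree of the minimal polynomial of α. Here α^2 = -422 and x^2 + 422 is irreducible (d = -422 is squarefree, ≠ 1, hence not a square), so deg(m_α) = 2. Thus [Q(α):Q] = 2.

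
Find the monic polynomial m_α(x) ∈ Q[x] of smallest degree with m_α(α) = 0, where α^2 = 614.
m_α(x) = x^2 - 614

α satisfies α^2 - 614 = 0, so x^2 - 614 annihilates α. Since d = 614 is squarefree and ≠ 1, it is not a perfect square in Q, so x^2 - 614 has no rational root and is therefore irreducible over Q (a degree-2 polynomial over a field is irreducible iff it has no root). Hence m_α(x) = x^2 - 614.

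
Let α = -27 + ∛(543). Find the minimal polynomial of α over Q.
m_α(x) = x^3 + 81x^2 + 2187x + 19140

Set β = α + 27 = ∛(543), so β^3 = 543. Then (α + 27)^3 - 543 = 0, i.e. α is a root of g(x) = (x + 27)^3 - 543 = x^3 + 81x^2 + 2187x + 19140. Since g(x) = h(x + 27) where h(x) = x^3 - 543, and h is irreducible over Q (because 543 is not a perfect cube, so h has no rational root, and a monic cubic with no rational root is irreducible), g is also irreducible (irreducibility is preserved under the substitution x → x + 27). Hence m_α(x) = x^3 + 81x^2 + 2187x + 19140.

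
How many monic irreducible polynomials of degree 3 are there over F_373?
There are 17298248 monic irreducible polynomials of degree 3 over F_373

Each element of F_{373^3} that lies in no proper subfield is a root of exactly one monic irreducible of degree 3 over F_373, and each such polynomial has 3 distinct roots in F_{373^3}. By Möbius inversion the count is N_373(3) = (1/3) Σ_{d|3} μ(3/d) · 373^d = (1/3)(μ(3)·373^1 + μ(1)·373^3) = 51894744/3 = 17298248.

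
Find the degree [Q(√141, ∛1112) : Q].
[Q(√141, ∛1112) : Q] = 6

Let L = Q(√141, ∛1112). Since Q(√141) ⊂ L and [Q(√141):Q] = 2, the tower law gives 2 | [L:Q]. Likewise Q(∛1112) ⊂ L with [Q(∛1112):Q] = 3 (because 1112 is not a perfect cube), so 3 | [L:Q]. As gcd(2,3) = 1, [L:Q] is divisible by 6. Conversely L is generated over Q by √141 and ∛1112, so [L:Q] ≤ 2·3 = 6. Therefore [Q(√141, ∛1112) : Q] = 6.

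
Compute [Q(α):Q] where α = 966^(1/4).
[Q(α):Q] = 4

α is a root of x^4 - 966. By Eisenstein's criterion at the prime p = 2 (which divides the constant term 966 but p^2 = 4 does not, since 966 is squarefree), x^4 - 966 is irreducible over Q. Hence [Q(α):Q] = 4.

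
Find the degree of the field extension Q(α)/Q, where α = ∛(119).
[Q(α):Q] = 3

The minimal polynomial of α is x^3 - 119, irreducible over Q since 119 is not a perfect cube (so x^3 - 119 has no rational root). Hence [Q(α):Q] = deg(m_α) = 3.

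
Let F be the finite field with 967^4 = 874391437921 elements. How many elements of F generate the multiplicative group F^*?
There are φ(874391437920) = 160401162240 primitive elements

F_q^* is cyclic of order q - 1 = 874391437920. A cyclic group of order m has exactly φ(m) generators. Here m = 874391437920 = 2^5 · 3 · 5 · 7 · 11^2 · 13 · 23 · 7193, so the number of primitive elements is φ(874391437920) = 160401162240.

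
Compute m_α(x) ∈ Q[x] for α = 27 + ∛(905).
m_α(x) = x^3 - 81x^2 + 2187x - 20588

Set β = α - 27 = ∛(905), so β^3 = 905. Then (α - 27)^3 - 905 = 0, i.e. α is a root of g(x) = (x - 27)^3 - 905 = x^3 - 81x^2 + 2187x - 20588. Since g(x) = h(x - 27) where h(x) = x^3 - 905, and h is irreducible over Q (because 905 is not a perfect cube, so h has no rational root, and a monic cubic with no rational root is irreducible), g is also irreducible (irreducibility is preserved under the substitution x → x - 27). Hence m_α(x) = x^3 - 81x^2 + 2187x - 20588.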